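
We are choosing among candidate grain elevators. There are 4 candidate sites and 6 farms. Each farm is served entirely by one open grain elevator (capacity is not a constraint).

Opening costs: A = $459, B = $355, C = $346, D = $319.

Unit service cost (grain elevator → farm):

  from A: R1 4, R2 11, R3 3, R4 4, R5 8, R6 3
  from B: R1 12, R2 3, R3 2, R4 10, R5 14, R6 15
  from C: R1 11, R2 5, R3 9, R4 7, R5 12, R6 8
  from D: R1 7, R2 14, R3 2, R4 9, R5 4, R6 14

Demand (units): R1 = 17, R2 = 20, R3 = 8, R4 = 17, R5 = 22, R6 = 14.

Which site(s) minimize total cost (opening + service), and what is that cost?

For any fixed open set, each farm goes to its cheapest open site; total = fixed + service.
{A}: R1→A 4·17=68, R2→A 11·20=220, R3→A 3·8=24, R4→A 4·17=68, R5→A 8·22=176, R6→A 3·14=42. Service 598; fixed 459; total 1057.
{D}: R1→D 7·17=119, R2→D 14·20=280, R3→D 2·8=16, R4→D 9·17=153, R5→D 4·22=88, R6→D 14·14=196. Service 852; fixed 319; total 1171.
{C}: service 854 + fixed 346 = 1200
{A, B, C, D}: service 342 + fixed 1479 = 1821
No other subset beats 1057.

Open A only; minimum total cost 1057.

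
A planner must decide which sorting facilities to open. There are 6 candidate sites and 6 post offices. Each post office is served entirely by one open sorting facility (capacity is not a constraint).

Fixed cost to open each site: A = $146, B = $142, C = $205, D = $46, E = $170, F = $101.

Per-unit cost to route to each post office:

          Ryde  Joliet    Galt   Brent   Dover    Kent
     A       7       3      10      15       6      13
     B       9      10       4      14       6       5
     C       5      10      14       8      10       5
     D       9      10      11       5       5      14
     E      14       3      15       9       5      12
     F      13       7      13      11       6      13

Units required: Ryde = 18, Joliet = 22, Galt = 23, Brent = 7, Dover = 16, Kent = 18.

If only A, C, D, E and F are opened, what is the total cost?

Each post office is assigned to its cheapest site among the open ones.
{A, C, D, E, F}: Ryde→C 5·18=90, Joliet→A 3·22=66, Galt→A 10·23=230, Brent→D 5·7=35, Dover→D 5·16=80, Kent→C 5·18=90. Service 591; fixed 668; total 1259.

Total cost: 1259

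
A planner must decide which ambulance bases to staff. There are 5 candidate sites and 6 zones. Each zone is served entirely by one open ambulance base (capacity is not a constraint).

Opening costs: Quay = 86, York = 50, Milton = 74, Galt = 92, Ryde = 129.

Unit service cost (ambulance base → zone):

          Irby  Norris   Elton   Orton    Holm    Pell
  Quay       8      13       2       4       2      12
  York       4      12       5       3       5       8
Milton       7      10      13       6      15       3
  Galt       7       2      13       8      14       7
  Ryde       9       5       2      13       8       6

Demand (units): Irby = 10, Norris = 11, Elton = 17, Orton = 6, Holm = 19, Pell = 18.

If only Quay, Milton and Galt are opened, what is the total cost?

Total cost: 494

Each zone is assigned to its cheapest site among the open ones.
{Quay, Milton, Galt}: Irby→Milton 7·10=70, Norris→Galt 2·11=22, Elton→Quay 2·17=34, Orton→Quay 4·6=24, Holm→Quay 2·19=38, Pell→Milton 3·18=54. Service 242; fixed 252; total 494.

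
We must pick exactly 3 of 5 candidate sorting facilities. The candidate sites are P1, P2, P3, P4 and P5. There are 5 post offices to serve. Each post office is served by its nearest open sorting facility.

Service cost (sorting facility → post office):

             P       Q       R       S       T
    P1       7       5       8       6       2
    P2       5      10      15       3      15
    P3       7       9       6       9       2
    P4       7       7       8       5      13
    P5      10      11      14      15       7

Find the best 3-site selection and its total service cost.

Choose P1, P2 and P3; total service cost 21.

With exactly 3 open, each post office uses its cheapest among the chosen.
{P1, P2, P3}: P→P2 5, Q→P1 5, R→P3 6, S→P2 3, T→P1 2. Service cost 21.
{P1, P2, P4}: service cost 23
{P1, P2, P5}: service cost 23
Among all 10 size-3 choices, {P1, P2, P3} is lowest.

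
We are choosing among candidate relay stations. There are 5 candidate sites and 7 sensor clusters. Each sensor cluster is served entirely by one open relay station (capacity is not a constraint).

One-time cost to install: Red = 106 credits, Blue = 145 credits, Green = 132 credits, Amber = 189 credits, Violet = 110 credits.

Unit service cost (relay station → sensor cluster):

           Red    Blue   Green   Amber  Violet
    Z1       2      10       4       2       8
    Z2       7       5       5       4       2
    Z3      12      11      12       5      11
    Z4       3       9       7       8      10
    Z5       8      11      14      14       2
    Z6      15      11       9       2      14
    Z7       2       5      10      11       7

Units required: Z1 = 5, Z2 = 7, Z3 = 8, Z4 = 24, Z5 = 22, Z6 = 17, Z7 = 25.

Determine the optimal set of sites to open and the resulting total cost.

Open Red, Amber and Violet; minimum total cost 669.

For any fixed open set, each sensor cluster goes to its cheapest open site; total = fixed + service.
{Red, Amber, Violet}: Z1→Red 2·5=10, Z2→Violet 2·7=14, Z3→Amber 5·8=40, Z4→Red 3·24=72, Z5→Violet 2·22=44, Z6→Amber 2·17=34, Z7→Red 2·25=50. Service 264; fixed 405; total 669.
{Red, Amber}: Z1→Red 2·5=10, Z2→Amber 4·7=28, Z3→Amber 5·8=40, Z4→Red 3·24=72, Z5→Red 8·22=176, Z6→Amber 2·17=34, Z7→Red 2·25=50. Service 410; fixed 295; total 705.
{Red, Violet}: service 516 + fixed 216 = 732
{Red, Blue, Green, Amber, Violet}: service 264 + fixed 682 = 946
No other subset beats 669.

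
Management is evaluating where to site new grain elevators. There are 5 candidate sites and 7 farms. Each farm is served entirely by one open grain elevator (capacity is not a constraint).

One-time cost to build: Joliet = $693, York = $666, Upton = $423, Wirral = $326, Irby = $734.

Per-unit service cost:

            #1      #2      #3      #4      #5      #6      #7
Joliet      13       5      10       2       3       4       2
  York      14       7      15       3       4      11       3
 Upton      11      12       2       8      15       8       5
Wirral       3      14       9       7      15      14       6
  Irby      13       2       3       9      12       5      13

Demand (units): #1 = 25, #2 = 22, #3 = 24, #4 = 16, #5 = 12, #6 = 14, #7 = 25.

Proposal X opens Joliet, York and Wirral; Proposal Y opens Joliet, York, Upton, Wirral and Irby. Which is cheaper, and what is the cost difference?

Proposal X: {Joliet, York, Wirral}: #1→Wirral 3·25=75, #2→Joliet 5·22=110, #3→Wirral 9·24=216, #4→Joliet 2·16=32, #5→Joliet 3·12=36, #6→Joliet 4·14=56, #7→Joliet 2·25=50. Service 575; fixed 1685; total 2260.
Proposal Y: {Joliet, York, Upton, Wirral, Irby}: #1→Wirral 3·25=75, #2→Irby 2·22=44, #3→Upton 2·24=48, #4→Joliet 2·16=32, #5→Joliet 3·12=36, #6→Joliet 4·14=56, #7→Joliet 2·25=50. Service 341; fixed 2842; total 3183.
Difference: |2260 − 3183| = 923.

Proposal X is cheaper by 923.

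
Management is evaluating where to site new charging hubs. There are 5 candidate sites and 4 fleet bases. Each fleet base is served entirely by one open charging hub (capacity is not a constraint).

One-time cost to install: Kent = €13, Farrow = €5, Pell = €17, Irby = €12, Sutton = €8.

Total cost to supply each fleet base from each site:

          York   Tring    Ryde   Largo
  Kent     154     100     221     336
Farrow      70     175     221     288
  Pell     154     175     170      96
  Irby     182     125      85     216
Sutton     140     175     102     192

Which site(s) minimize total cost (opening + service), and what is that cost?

Open Kent, Farrow, Pell and Irby; minimum total cost 398.

For any fixed open set, each fleet base goes to its cheapest open site; total = fixed + service.
{Kent, Farrow, Pell, Irby}: York→Farrow 70, Tring→Kent 100, Ryde→Irby 85, Largo→Pell 96. Service 351; fixed 47; total 398.
{Kent, Farrow, Pell, Irby, Sutton}: York→Farrow 70, Tring→Kent 100, Ryde→Irby 85, Largo→Pell 96. Service 351; fixed 55; total 406.
{Farrow, Pell, Irby}: service 376 + fixed 34 = 410
{Farrow}: service 754 + fixed 5 = 759
No other subset beats 398.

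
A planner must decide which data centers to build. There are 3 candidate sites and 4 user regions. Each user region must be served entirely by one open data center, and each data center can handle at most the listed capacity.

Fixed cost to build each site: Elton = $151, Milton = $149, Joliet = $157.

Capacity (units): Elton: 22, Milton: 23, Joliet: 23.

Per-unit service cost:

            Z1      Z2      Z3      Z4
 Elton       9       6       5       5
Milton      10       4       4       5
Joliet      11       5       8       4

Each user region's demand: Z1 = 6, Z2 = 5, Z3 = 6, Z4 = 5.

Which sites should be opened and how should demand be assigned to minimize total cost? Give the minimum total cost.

Minimum total cost: 278

Open {Milton}: Z1→Milton 10·6=60, Z2→Milton 4·5=20, Z3→Milton 4·6=24, Z4→Milton 5·5=25.
Loads: Milton carries 22/23. Service 129; fixed 149; total 278.
Next best feasible plan costs 290.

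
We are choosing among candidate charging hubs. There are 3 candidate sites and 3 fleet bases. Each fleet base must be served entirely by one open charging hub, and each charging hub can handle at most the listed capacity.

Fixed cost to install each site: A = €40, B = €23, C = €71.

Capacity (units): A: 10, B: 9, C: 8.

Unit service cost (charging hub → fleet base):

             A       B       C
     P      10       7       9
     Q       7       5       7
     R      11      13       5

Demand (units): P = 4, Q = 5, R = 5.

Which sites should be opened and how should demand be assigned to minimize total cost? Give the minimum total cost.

Open {A, B}: P→B 7·4=28, Q→B 5·5=25, R→A 11·5=55.
Loads: A carries 5/10, B carries 9/9. Service 108; fixed 63; total 171.
Next best feasible plan costs 172.

Minimum total cost: 171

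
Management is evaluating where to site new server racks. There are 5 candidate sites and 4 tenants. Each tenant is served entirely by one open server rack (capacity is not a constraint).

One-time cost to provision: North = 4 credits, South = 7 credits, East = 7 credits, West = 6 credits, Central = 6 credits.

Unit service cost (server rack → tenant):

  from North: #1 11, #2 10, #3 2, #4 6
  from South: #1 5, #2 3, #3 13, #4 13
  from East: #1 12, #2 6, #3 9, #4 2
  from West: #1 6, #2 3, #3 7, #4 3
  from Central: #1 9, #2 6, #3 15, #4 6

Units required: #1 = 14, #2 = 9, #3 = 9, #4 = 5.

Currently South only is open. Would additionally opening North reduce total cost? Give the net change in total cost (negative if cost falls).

Current service cost with {South}: 279.
Adding North: each tenant re-picks its cheapest; new service cost 145, saving 134.
Extra fixed cost: 4. Net change = 4 − 134 = -130.
(Totals: 286 → 156.)

Yes — net change −130 (cost falls by 130).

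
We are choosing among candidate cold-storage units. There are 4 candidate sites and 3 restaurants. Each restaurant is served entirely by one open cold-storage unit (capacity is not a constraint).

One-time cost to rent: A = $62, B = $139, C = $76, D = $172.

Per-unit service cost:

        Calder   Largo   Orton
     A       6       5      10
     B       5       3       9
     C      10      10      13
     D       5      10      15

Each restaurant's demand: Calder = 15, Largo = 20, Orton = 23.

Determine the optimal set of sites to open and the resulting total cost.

For any fixed open set, each restaurant goes to its cheapest open site; total = fixed + service.
{B}: Calder→B 5·15=75, Largo→B 3·20=60, Orton→B 9·23=207. Service 342; fixed 139; total 481.
{A}: service 420 + fixed 62 = 482
{A, B}: service 342 + fixed 201 = 543
{A, B, C, D}: service 342 + fixed 449 = 791
No other subset beats 481.

Open B only; minimum total cost 481.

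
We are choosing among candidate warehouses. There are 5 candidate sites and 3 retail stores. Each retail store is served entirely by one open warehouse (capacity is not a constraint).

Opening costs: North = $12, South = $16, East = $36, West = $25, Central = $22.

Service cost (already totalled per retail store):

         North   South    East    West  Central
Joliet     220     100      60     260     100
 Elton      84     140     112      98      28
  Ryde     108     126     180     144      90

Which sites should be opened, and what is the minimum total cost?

For any fixed open set, each retail store goes to its cheapest open site; total = fixed + service.
{East, Central}: Joliet→East 60, Elton→Central 28, Ryde→Central 90. Service 178; fixed 58; total 236.
{Central}: service 218 + fixed 22 = 240
{North, East, Central}: service 178 + fixed 70 = 248
{North, South, East, West, Central}: Joliet→East 60, Elton→Central 28, Ryde→Central 90. Service 178; fixed 111; total 289.
No other subset beats 236.

Open East and Central; minimum total cost 236.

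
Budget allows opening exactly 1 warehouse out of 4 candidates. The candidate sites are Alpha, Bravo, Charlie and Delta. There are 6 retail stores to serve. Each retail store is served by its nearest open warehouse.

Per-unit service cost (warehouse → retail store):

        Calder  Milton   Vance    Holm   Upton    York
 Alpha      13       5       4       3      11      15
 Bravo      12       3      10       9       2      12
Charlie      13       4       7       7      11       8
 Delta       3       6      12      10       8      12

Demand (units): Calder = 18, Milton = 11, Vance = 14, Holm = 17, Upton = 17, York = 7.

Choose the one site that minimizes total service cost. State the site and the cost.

With exactly 1 open, each retail store uses its cheapest among the chosen.
{Bravo}: Calder→Bravo 12·18=216, Milton→Bravo 3·11=33, Vance→Bravo 10·14=140, Holm→Bravo 9·17=153, Upton→Bravo 2·17=34, York→Bravo 12·7=84. Service cost 660.
{Delta}: service cost 678
{Alpha}: service cost 688
Among all 4 size-1 choices, {Bravo} is lowest.

Choose Bravo only; total service cost 660.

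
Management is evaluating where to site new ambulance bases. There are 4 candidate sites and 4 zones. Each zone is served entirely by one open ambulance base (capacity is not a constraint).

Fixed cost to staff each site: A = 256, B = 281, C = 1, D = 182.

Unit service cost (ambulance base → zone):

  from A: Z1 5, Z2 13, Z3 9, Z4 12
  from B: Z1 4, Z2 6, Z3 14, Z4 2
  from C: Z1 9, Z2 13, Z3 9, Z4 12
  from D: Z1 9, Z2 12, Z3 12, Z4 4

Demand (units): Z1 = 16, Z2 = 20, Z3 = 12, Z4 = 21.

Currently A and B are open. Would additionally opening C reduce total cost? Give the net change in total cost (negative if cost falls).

No — net change +1 (cost rises by 1).

Current service cost with {A, B}: 334.
Adding C: each zone re-picks its cheapest; new service cost 334, saving 0.
Extra fixed cost: 1. Net change = 1 − 0 = 1.
(Totals: 871 → 872.)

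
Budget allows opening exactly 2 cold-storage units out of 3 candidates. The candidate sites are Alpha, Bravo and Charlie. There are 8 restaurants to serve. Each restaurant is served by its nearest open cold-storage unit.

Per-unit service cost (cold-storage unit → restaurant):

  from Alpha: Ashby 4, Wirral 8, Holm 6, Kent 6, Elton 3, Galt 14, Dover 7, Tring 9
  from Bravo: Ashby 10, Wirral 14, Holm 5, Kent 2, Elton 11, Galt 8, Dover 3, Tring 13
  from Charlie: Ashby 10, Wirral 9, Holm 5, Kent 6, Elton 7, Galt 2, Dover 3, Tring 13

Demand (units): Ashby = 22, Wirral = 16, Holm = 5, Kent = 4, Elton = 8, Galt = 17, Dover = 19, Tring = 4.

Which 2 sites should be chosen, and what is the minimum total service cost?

With exactly 2 open, each restaurant uses its cheapest among the chosen.
{Alpha, Charlie}: Ashby→Alpha 4·22=88, Wirral→Alpha 8·16=128, Holm→Charlie 5·5=25, Kent→Alpha 6·4=24, Elton→Alpha 3·8=24, Galt→Charlie 2·17=34, Dover→Charlie 3·19=57, Tring→Alpha 9·4=36. Service cost 416.
{Alpha, Bravo}: service cost 502
{Bravo, Charlie}: service cost 596
Among all 3 size-2 choices, {Alpha, Charlie} is lowest.

Choose Alpha and Charlie; total service cost 416.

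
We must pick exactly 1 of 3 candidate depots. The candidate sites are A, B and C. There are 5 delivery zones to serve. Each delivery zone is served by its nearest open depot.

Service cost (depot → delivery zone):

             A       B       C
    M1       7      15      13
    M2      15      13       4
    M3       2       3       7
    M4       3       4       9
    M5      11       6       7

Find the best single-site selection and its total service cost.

Choose A only; total service cost 38.

With exactly 1 open, each delivery zone uses its cheapest among the chosen.
{A}: M1→A 7, M2→A 15, M3→A 2, M4→A 3, M5→A 11. Service cost 38.
{C}: service cost 40
{B}: service cost 41
Among all 3 size-1 choices, {A} is lowest.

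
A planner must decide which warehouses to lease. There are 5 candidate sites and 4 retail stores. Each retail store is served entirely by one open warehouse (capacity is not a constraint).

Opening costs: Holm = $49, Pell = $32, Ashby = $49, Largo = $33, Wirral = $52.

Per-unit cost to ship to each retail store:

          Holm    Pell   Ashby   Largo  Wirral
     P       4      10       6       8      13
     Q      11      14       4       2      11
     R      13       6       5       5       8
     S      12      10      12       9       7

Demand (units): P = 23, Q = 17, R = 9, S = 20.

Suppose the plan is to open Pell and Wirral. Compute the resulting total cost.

Each retail store is assigned to its cheapest site among the open ones.
{Pell, Wirral}: P→Pell 10·23=230, Q→Wirral 11·17=187, R→Pell 6·9=54, S→Wirral 7·20=140. Service 611; fixed 84; total 695.

Total cost: 695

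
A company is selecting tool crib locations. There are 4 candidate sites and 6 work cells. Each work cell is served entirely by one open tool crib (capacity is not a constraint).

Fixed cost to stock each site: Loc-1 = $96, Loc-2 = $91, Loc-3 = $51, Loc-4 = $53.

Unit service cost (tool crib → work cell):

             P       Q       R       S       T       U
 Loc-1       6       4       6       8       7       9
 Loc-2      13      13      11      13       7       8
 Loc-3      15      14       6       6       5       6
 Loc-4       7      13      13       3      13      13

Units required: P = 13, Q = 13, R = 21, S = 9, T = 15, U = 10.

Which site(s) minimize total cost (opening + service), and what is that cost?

Open Loc-1 and Loc-3; minimum total cost 592.

For any fixed open set, each work cell goes to its cheapest open site; total = fixed + service.
{Loc-1, Loc-3}: P→Loc-1 6·13=78, Q→Loc-1 4·13=52, R→Loc-1 6·21=126, S→Loc-3 6·9=54, T→Loc-3 5·15=75, U→Loc-3 6·10=60. Service 445; fixed 147; total 592.
{Loc-1, Loc-3, Loc-4}: P→Loc-1 6·13=78, Q→Loc-1 4·13=52, R→Loc-1 6·21=126, S→Loc-4 3·9=27, T→Loc-3 5·15=75, U→Loc-3 6·10=60. Service 418; fixed 200; total 618.
{Loc-1}: service 523 + fixed 96 = 619
{Loc-1, Loc-2, Loc-3, Loc-4}: service 418 + fixed 291 = 709
(All 15 nonempty subsets were checked; Loc-1 and Loc-3 is lowest.)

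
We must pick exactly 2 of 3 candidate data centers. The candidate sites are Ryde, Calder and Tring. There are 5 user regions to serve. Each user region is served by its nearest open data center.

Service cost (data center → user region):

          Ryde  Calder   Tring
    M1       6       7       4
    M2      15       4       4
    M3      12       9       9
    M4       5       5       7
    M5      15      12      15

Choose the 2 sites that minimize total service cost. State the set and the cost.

Choose Calder and Tring; total service cost 34.

With exactly 2 open, each user region uses its cheapest among the chosen.
{Calder, Tring}: M1→Tring 4, M2→Calder 4, M3→Calder 9, M4→Calder 5, M5→Calder 12. Service cost 34.
{Ryde, Calder}: service cost 36
{Ryde, Tring}: service cost 37
Among all 3 size-2 choices, {Calder, Tring} is lowest.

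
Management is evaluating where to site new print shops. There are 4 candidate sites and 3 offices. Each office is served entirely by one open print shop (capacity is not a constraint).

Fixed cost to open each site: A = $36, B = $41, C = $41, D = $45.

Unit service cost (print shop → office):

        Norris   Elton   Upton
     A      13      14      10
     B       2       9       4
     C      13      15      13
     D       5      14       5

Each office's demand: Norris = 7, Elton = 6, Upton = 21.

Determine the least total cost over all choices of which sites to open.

Minimum total cost: 193

For any fixed open set, each office goes to its cheapest open site; total = fixed + service.
{B}: Norris→B 2·7=14, Elton→B 9·6=54, Upton→B 4·21=84. Service 152; fixed 41; total 193.
{A, B}: service 152 + fixed 77 = 229
{B, C}: service 152 + fixed 82 = 234
{A, B, C, D}: Norris→B 2·7=14, Elton→B 9·6=54, Upton→B 4·21=84. Service 152; fixed 163; total 315.
(All 15 nonempty subsets were checked; B only is lowest.)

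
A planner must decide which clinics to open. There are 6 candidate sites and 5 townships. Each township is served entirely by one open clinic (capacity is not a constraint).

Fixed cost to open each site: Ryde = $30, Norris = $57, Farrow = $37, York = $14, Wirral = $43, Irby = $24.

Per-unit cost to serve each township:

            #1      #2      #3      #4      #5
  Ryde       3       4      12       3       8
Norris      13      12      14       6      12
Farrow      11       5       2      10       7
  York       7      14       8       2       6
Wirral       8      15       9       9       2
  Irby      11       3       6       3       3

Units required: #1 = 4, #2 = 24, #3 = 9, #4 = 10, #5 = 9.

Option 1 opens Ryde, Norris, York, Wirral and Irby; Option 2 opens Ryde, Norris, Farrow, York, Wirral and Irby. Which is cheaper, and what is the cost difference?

Option 1: {Ryde, Norris, York, Wirral, Irby}: #1→Ryde 3·4=12, #2→Irby 3·24=72, #3→Irby 6·9=54, #4→York 2·10=20, #5→Wirral 2·9=18. Service 176; fixed 168; total 344.
Option 2: {Ryde, Norris, Farrow, York, Wirral, Irby}: #1→Ryde 3·4=12, #2→Irby 3·24=72, #3→Farrow 2·9=18, #4→York 2·10=20, #5→Wirral 2·9=18. Service 140; fixed 205; total 345.
Difference: |344 − 345| = 1.

Option 1 is cheaper by 1.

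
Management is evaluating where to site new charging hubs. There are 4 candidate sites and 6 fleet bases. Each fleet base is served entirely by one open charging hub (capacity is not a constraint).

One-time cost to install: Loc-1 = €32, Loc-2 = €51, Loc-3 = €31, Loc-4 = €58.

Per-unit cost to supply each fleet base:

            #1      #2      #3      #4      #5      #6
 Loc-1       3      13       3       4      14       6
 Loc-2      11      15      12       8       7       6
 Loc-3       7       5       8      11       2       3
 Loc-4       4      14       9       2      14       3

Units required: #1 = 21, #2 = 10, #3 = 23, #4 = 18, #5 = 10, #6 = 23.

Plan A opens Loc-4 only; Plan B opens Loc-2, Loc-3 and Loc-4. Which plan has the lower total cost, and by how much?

Plan B is cheaper by 151.

Plan A: {Loc-4}: #1→Loc-4 4·21=84, #2→Loc-4 14·10=140, #3→Loc-4 9·23=207, #4→Loc-4 2·18=36, #5→Loc-4 14·10=140, #6→Loc-4 3·23=69. Service 676; fixed 58; total 734.
Plan B: {Loc-2, Loc-3, Loc-4}: #1→Loc-4 4·21=84, #2→Loc-3 5·10=50, #3→Loc-3 8·23=184, #4→Loc-4 2·18=36, #5→Loc-3 2·10=20, #6→Loc-3 3·23=69. Service 443; fixed 140; total 583.
Difference: |734 − 583| = 151.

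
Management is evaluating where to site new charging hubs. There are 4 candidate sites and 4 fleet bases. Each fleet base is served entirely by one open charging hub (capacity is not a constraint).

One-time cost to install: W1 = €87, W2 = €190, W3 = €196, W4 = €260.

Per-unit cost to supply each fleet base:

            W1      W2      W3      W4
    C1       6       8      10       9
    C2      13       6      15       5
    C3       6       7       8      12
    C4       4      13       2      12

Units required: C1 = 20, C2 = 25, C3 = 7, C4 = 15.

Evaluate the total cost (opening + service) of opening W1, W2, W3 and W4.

Total cost: 1050

Each fleet base is assigned to its cheapest site among the open ones.
{W1, W2, W3, W4}: C1→W1 6·20=120, C2→W4 5·25=125, C3→W1 6·7=42, C4→W3 2·15=30. Service 317; fixed 733; total 1050.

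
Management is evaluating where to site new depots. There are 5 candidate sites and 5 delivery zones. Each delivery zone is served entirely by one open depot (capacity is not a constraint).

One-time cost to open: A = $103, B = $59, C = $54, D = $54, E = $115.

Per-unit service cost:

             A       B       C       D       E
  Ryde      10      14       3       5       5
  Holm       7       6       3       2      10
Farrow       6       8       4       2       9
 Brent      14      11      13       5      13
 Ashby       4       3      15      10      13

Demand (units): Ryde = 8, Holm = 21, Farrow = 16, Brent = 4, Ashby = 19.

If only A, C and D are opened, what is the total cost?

Total cost: 405

Each delivery zone is assigned to its cheapest site among the open ones.
{A, C, D}: Ryde→C 3·8=24, Holm→D 2·21=42, Farrow→D 2·16=32, Brent→D 5·4=20, Ashby→A 4·19=76. Service 194; fixed 211; total 405.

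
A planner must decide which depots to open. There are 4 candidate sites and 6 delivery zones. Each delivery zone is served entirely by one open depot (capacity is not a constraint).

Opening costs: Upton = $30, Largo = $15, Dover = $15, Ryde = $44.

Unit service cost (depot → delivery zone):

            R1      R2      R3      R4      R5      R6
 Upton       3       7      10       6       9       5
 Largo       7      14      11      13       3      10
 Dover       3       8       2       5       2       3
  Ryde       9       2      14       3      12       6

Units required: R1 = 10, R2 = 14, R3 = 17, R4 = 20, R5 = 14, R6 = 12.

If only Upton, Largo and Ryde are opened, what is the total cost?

Each delivery zone is assigned to its cheapest site among the open ones.
{Upton, Largo, Ryde}: R1→Upton 3·10=30, R2→Ryde 2·14=28, R3→Upton 10·17=170, R4→Ryde 3·20=60, R5→Largo 3·14=42, R6→Upton 5·12=60. Service 390; fixed 89; total 479.

Total cost: 479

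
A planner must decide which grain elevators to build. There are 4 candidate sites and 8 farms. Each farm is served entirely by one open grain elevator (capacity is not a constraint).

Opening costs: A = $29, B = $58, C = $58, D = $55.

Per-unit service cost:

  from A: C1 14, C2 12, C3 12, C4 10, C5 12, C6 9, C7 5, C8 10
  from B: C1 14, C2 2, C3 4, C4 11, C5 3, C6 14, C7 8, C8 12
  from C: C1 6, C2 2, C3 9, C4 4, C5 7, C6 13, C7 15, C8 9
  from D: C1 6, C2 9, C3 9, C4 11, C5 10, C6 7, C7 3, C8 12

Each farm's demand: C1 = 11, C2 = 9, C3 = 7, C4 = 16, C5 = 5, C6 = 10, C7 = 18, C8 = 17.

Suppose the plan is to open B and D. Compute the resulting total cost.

Each farm is assigned to its cheapest site among the open ones.
{B, D}: C1→D 6·11=66, C2→B 2·9=18, C3→B 4·7=28, C4→B 11·16=176, C5→B 3·5=15, C6→D 7·10=70, C7→D 3·18=54, C8→B 12·17=204. Service 631; fixed 113; total 744.

Total cost: 744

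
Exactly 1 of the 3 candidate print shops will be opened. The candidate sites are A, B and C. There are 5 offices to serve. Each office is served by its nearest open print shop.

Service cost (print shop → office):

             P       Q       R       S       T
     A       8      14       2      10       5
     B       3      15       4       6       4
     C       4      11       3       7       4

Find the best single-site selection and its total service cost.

With exactly 1 open, each office uses its cheapest among the chosen.
{C}: P→C 4, Q→C 11, R→C 3, S→C 7, T→C 4. Service cost 29.
{B}: service cost 32
{A}: service cost 39
Among all 3 size-1 choices, {C} is lowest.

Choose C only; total service cost 29.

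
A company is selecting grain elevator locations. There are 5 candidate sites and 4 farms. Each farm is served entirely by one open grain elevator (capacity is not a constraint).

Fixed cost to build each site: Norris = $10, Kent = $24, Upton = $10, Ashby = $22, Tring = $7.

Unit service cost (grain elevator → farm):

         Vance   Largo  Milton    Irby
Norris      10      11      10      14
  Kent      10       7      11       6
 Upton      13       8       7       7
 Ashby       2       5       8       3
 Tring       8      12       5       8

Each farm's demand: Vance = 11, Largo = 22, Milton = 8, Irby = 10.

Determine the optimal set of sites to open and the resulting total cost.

Open Ashby and Tring; minimum total cost 231.

For any fixed open set, each farm goes to its cheapest open site; total = fixed + service.
{Ashby, Tring}: Vance→Ashby 2·11=22, Largo→Ashby 5·22=110, Milton→Tring 5·8=40, Irby→Ashby 3·10=30. Service 202; fixed 29; total 231.
{Norris, Ashby, Tring}: service 202 + fixed 39 = 241
{Upton, Ashby, Tring}: service 202 + fixed 39 = 241
{Norris, Kent, Upton, Ashby, Tring}: service 202 + fixed 73 = 275
No other subset beats 231.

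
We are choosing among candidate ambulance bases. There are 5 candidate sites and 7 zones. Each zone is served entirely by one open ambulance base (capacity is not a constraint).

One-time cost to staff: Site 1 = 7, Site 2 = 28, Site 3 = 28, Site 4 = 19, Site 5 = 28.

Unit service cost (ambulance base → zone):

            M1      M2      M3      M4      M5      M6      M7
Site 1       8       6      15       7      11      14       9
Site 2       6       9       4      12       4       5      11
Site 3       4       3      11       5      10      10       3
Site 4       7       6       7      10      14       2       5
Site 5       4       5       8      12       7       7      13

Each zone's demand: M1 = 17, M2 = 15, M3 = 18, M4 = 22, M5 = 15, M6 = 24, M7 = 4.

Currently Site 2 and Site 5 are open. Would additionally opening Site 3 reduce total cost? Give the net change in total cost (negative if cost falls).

Current service cost with {Site 2, Site 5}: 703.
Adding Site 3: each zone re-picks its cheapest; new service cost 487, saving 216.
Extra fixed cost: 28. Net change = 28 − 216 = -188.
(Totals: 759 → 571.)

Yes — net change −188 (cost falls by 188).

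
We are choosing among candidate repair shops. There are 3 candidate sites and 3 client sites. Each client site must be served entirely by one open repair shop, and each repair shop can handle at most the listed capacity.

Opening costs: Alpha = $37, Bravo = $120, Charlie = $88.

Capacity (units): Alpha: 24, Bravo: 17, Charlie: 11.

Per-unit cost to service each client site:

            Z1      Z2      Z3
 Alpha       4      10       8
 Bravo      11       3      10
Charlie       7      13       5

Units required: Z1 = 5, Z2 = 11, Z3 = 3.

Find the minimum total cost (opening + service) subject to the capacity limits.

Open {Alpha}: Z1→Alpha 4·5=20, Z2→Alpha 10·11=110, Z3→Alpha 8·3=24.
Loads: Alpha carries 19/24. Service 154; fixed 37; total 191.
Next best feasible plan costs 234.

Minimum total cost: 191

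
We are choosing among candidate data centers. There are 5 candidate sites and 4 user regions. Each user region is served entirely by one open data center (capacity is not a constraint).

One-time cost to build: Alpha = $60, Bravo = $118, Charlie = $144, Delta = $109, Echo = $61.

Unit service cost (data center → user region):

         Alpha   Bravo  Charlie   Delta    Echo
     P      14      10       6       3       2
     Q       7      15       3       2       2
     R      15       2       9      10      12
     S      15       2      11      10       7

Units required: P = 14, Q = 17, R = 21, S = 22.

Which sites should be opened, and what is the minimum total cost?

Open Bravo and Echo; minimum total cost 327.

For any fixed open set, each user region goes to its cheapest open site; total = fixed + service.
{Bravo, Echo}: P→Echo 2·14=28, Q→Echo 2·17=34, R→Bravo 2·21=42, S→Bravo 2·22=44. Service 148; fixed 179; total 327.
{Alpha, Bravo, Echo}: service 148 + fixed 239 = 387
{Bravo, Delta}: service 162 + fixed 227 = 389
{Alpha, Bravo, Charlie, Delta, Echo}: P→Echo 2·14=28, Q→Delta 2·17=34, R→Bravo 2·21=42, S→Bravo 2·22=44. Service 148; fixed 492; total 640.
No other subset beats 327.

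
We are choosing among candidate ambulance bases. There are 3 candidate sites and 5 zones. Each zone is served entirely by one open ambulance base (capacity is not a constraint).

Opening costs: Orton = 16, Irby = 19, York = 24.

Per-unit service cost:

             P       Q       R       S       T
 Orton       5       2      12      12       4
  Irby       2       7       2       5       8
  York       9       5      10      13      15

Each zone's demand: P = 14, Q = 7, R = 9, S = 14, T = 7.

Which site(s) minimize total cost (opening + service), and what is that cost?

Open Orton and Irby; minimum total cost 193.

For any fixed open set, each zone goes to its cheapest open site; total = fixed + service.
{Orton, Irby}: P→Irby 2·14=28, Q→Orton 2·7=14, R→Irby 2·9=18, S→Irby 5·14=70, T→Orton 4·7=28. Service 158; fixed 35; total 193.
{Orton, Irby, York}: P→Irby 2·14=28, Q→Orton 2·7=14, R→Irby 2·9=18, S→Irby 5·14=70, T→Orton 4·7=28. Service 158; fixed 59; total 217.
{Irby}: P→Irby 2·14=28, Q→Irby 7·7=49, R→Irby 2·9=18, S→Irby 5·14=70, T→Irby 8·7=56. Service 221; fixed 19; total 240.
{Orton}: service 388 + fixed 16 = 404
No other subset beats 193.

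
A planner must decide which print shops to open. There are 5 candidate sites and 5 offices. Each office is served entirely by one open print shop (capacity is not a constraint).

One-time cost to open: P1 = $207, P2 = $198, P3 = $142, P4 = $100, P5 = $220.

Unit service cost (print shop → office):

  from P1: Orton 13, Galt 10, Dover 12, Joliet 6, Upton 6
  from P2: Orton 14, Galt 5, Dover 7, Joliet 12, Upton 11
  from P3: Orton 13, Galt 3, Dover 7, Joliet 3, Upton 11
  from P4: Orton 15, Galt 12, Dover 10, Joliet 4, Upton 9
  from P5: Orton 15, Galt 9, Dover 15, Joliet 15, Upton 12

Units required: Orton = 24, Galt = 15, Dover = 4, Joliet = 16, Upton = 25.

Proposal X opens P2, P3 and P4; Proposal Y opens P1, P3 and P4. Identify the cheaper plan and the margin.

Proposal X: {P2, P3, P4}: Orton→P3 13·24=312, Galt→P3 3·15=45, Dover→P2 7·4=28, Joliet→P3 3·16=48, Upton→P4 9·25=225. Service 658; fixed 440; total 1098.
Proposal Y: {P1, P3, P4}: Orton→P1 13·24=312, Galt→P3 3·15=45, Dover→P3 7·4=28, Joliet→P3 3·16=48, Upton→P1 6·25=150. Service 583; fixed 449; total 1032.
Difference: |1098 − 1032| = 66.

Proposal Y is cheaper by 66.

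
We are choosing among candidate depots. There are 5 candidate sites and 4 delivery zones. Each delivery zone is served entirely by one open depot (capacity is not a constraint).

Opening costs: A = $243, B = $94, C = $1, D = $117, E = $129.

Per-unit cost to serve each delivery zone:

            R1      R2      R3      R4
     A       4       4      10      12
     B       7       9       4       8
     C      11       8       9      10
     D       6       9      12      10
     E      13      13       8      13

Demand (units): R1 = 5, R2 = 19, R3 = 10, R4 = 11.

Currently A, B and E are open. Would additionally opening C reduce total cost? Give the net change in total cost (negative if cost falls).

Current service cost with {A, B, E}: 224.
Adding C: each delivery zone re-picks its cheapest; new service cost 224, saving 0.
Extra fixed cost: 1. Net change = 1 − 0 = 1.
(Totals: 690 → 691.)

No — net change +1 (cost rises by 1).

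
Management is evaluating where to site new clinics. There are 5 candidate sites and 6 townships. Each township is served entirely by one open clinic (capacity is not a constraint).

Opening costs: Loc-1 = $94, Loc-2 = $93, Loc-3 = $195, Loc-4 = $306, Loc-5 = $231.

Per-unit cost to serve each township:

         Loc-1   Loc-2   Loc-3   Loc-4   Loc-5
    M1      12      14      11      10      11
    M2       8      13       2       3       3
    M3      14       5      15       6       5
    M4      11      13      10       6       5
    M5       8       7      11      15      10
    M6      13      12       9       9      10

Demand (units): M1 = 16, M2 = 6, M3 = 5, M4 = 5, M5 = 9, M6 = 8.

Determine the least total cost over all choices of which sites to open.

For any fixed open set, each township goes to its cheapest open site; total = fixed + service.
{Loc-1}: M1→Loc-1 12·16=192, M2→Loc-1 8·6=48, M3→Loc-1 14·5=70, M4→Loc-1 11·5=55, M5→Loc-1 8·9=72, M6→Loc-1 13·8=104. Service 541; fixed 94; total 635.
{Loc-2}: service 551 + fixed 93 = 644
{Loc-5}: service 414 + fixed 231 = 645
{Loc-1, Loc-2, Loc-3, Loc-4, Loc-5}: service 357 + fixed 919 = 1276
No other subset beats 635.

Minimum total cost: 635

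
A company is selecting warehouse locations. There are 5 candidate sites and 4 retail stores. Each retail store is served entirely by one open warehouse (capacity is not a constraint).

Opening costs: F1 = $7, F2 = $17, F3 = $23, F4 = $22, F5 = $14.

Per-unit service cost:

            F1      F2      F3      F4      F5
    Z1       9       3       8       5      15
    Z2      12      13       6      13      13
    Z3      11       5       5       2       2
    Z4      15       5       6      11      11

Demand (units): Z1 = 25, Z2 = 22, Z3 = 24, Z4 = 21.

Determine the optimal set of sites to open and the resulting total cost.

For any fixed open set, each retail store goes to its cheapest open site; total = fixed + service.
{F2, F3, F5}: Z1→F2 3·25=75, Z2→F3 6·22=132, Z3→F5 2·24=48, Z4→F2 5·21=105. Service 360; fixed 54; total 414.
{F1, F2, F3, F5}: service 360 + fixed 61 = 421
{F2, F3, F4}: Z1→F2 3·25=75, Z2→F3 6·22=132, Z3→F4 2·24=48, Z4→F2 5·21=105. Service 360; fixed 62; total 422.
{F1, F2, F3, F4, F5}: Z1→F2 3·25=75, Z2→F3 6·22=132, Z3→F4 2·24=48, Z4→F2 5·21=105. Service 360; fixed 83; total 443.
No other subset beats 414.

Open F2, F3 and F5; minimum total cost 414.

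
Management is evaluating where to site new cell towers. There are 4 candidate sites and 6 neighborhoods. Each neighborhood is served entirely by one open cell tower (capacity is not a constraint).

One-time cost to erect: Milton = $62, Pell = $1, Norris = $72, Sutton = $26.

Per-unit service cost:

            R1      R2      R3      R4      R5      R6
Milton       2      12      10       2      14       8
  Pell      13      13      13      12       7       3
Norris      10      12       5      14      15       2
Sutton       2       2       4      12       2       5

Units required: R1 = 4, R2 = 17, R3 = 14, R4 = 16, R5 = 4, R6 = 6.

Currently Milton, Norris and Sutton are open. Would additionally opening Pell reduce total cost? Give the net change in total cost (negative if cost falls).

Current service cost with {Milton, Norris, Sutton}: 150.
Adding Pell: each neighborhood re-picks its cheapest; new service cost 150, saving 0.
Extra fixed cost: 1. Net change = 1 − 0 = 1.
(Totals: 310 → 311.)

No — net change +1 (cost rises by 1).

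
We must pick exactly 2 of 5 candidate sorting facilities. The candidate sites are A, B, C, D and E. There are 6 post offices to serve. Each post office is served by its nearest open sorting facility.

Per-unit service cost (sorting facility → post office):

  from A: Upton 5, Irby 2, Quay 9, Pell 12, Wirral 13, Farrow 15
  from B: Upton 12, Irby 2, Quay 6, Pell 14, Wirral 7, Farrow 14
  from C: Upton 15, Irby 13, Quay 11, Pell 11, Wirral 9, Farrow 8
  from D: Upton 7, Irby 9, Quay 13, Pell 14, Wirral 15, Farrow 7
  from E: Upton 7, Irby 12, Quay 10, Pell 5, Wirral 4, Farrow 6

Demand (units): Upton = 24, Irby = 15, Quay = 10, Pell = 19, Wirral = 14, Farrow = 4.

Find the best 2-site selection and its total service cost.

Choose A and E; total service cost 415.

With exactly 2 open, each post office uses its cheapest among the chosen.
{A, E}: Upton→A 5·24=120, Irby→A 2·15=30, Quay→A 9·10=90, Pell→E 5·19=95, Wirral→E 4·14=56, Farrow→E 6·4=24. Service cost 415.
{B, E}: service cost 433
{D, E}: service cost 578
Among all 10 size-2 choices, {A, E} is lowest.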